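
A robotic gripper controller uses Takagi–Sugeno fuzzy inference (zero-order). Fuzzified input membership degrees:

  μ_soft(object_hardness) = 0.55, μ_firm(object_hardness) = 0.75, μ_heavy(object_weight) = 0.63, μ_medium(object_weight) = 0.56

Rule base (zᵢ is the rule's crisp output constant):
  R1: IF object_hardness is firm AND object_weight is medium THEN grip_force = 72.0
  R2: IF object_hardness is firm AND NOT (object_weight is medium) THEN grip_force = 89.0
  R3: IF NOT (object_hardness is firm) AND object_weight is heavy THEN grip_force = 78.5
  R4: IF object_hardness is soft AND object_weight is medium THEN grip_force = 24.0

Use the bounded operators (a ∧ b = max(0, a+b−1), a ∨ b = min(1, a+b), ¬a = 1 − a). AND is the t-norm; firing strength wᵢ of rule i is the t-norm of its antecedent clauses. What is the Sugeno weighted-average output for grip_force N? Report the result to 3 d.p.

R1 (z=72.0): firm=0.75, medium=0.56; AND[max(0, a+b−1)] → w = 0.31
R2 (z=89.0): firm=0.75, ¬medium=1−0.56=0.44; AND[max(0, a+b−1)] → w = 0.19
R3 (z=78.5): ¬firm=1−0.75=0.25, heavy=0.63; AND[max(0, a+b−1)] → w = 0.00
R4 (z=24.0): soft=0.55, medium=0.56; AND[max(0, a+b−1)] → w = 0.11
Weighted average = (0.31·72.0 + 0.19·89.0 + 0.00·78.5 + 0.11·24.0) / (0.31 + 0.19 + 0.00 + 0.11)
  = 41.8700 / 0.6100 = 68.639

68.639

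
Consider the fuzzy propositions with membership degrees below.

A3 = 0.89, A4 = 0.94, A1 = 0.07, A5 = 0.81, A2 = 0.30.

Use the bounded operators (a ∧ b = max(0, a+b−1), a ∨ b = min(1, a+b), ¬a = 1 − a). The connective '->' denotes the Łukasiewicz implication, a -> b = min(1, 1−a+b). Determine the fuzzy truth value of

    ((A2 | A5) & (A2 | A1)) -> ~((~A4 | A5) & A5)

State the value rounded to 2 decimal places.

A2 | A5 = min(1, a+b) on (0.30, 0.81) = 1.00
A2 | A1 = min(1, a+b) on (0.30, 0.07) = 0.37
(A2 | A5) & (A2 | A1) = max(0, a+b−1) on (1.00, 0.37) = 0.37
~A4 = 1 − 0.94 = 0.06
~A4 | A5 = min(1, a+b) on (0.06, 0.81) = 0.87
(~A4 | A5) & A5 = max(0, a+b−1) on (0.87, 0.81) = 0.68
~((~A4 | A5) & A5) = 1 − 0.68 = 0.32
((A2 | A5) & (A2 | A1)) -> ~((~A4 | A5) & A5)  [Łukasiewicz: min(1, 1−a+b)] with a=0.37, b=0.32 → 0.95

0.95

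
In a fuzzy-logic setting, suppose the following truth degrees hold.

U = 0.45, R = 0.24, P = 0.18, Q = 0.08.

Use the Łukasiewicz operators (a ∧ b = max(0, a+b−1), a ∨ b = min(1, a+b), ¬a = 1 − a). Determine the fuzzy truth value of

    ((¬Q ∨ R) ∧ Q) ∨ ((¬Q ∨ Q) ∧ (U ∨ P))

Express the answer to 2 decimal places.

0.71

¬Q = 1 − 0.08 = 0.92
¬Q ∨ R = min(1, a+b) on (0.92, 0.24) = 1.00
(¬Q ∨ R) ∧ Q = max(0, a+b−1) on (1.00, 0.08) = 0.08
¬Q = 1 − 0.08 = 0.92
¬Q ∨ Q = min(1, a+b) on (0.92, 0.08) = 1.00
U ∨ P = min(1, a+b) on (0.45, 0.18) = 0.63
(¬Q ∨ Q) ∧ (U ∨ P) = max(0, a+b−1) on (1.00, 0.63) = 0.63
((¬Q ∨ R) ∧ Q) ∨ ((¬Q ∨ Q) ∧ (U ∨ P)) = min(1, a+b) on (0.08, 0.63) = 0.71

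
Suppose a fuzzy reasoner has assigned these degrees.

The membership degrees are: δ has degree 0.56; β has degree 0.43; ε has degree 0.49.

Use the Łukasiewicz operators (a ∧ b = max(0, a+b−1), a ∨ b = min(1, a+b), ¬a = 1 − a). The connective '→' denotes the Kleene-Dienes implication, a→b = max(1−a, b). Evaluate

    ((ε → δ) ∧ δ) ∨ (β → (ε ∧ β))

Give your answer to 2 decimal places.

0.69

ε → δ  [Kleene-Dienes: max(1−a, b)] with a=0.49, b=0.56 → 0.56
(ε → δ) ∧ δ = max(0, a+b−1) on (0.56, 0.56) = 0.12
ε ∧ β = max(0, a+b−1) on (0.49, 0.43) = 0.00
β → (ε ∧ β)  [Kleene-Dienes: max(1−a, b)] with a=0.43, b=0.00 → 0.57
((ε → δ) ∧ δ) ∨ (β → (ε ∧ β)) = min(1, a+b) on (0.12, 0.57) = 0.69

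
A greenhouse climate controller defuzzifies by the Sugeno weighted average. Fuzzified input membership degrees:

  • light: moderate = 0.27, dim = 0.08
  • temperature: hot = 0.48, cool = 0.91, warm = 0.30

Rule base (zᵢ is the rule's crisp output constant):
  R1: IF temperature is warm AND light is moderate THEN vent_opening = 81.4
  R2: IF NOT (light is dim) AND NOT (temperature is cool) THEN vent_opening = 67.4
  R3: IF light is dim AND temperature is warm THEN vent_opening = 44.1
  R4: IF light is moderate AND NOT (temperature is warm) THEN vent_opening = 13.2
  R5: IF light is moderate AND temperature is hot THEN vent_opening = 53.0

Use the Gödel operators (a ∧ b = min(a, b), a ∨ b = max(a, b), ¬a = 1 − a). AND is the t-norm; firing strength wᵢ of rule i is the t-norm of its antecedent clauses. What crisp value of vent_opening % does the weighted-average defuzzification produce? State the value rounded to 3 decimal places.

50.455

R1 (z=81.4): warm=0.30, moderate=0.27; AND[min(a, b)] → w = 0.27
R2 (z=67.4): ¬dim=1−0.08=0.92, ¬cool=1−0.91=0.09; AND[min(a, b)] → w = 0.09
R3 (z=44.1): dim=0.08, warm=0.30; AND[min(a, b)] → w = 0.08
R4 (z=13.2): moderate=0.27, ¬warm=1−0.30=0.70; AND[min(a, b)] → w = 0.27
R5 (z=53.0): moderate=0.27, hot=0.48; AND[min(a, b)] → w = 0.27
Weighted average = (0.27·81.4 + 0.09·67.4 + 0.08·44.1 + 0.27·13.2 + 0.27·53.0) / (0.27 + 0.09 + 0.08 + 0.27 + 0.27)
  = 49.4460 / 0.9800 = 50.455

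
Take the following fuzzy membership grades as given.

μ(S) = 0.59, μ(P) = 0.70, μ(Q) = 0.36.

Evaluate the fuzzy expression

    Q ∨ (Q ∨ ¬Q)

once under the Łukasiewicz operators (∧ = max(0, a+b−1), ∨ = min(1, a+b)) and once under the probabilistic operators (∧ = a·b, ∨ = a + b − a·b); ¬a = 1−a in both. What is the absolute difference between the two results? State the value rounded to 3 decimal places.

Under Łukasiewicz:
  ¬Q = 1 − 0.36 = 0.64
  Q ∨ ¬Q = min(1, a+b) on (0.36, 0.64) = 1.00
  Q ∨ (Q ∨ ¬Q) = min(1, a+b) on (0.36, 1.00) = 1.00
  → value = 1.0000
Under probabilistic:
  ¬Q = 1 − 0.3600 = 0.6400
  Q ∨ ¬Q = a + b − a·b on (0.3600, 0.6400) = 0.7696
  Q ∨ (Q ∨ ¬Q) = a + b − a·b on (0.3600, 0.7696) = 0.8525
  → value = 0.8525
|1.0000 − 0.8525| = 0.147

0.147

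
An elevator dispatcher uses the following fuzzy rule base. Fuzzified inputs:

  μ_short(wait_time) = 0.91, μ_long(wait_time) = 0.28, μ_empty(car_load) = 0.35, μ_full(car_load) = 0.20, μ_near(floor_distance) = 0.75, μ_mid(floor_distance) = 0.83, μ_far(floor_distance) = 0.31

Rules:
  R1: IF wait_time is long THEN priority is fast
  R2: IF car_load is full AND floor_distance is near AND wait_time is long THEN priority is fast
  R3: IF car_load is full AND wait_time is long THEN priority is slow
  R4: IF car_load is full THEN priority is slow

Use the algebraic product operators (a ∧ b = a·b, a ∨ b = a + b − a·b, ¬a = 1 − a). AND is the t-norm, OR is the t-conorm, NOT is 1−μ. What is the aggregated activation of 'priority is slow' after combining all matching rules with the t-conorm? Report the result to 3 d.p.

R1: long=0.28 → w = 0.2800
R2: full=0.20, near=0.75, long=0.28; AND[a·b] → w = 0.0420
R3: full=0.20, long=0.28; AND[a·b] → w = 0.0560
R4: full=0.20 → w = 0.2000
Rules with consequent 'slow': {R3, R4} → strengths 0.0560, 0.2000
Aggregate via t-conorm [a + b − a·b]: 0.2448

0.245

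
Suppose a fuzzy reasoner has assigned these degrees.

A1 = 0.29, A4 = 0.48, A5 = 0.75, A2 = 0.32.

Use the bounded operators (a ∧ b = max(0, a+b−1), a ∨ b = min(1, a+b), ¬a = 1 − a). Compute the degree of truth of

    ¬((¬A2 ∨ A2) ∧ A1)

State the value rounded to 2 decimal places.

0.71

¬A2 = 1 − 0.32 = 0.68
¬A2 ∨ A2 = min(1, a+b) on (0.68, 0.32) = 1.00
(¬A2 ∨ A2) ∧ A1 = max(0, a+b−1) on (1.00, 0.29) = 0.29
¬((¬A2 ∨ A2) ∧ A1) = 1 − 0.29 = 0.71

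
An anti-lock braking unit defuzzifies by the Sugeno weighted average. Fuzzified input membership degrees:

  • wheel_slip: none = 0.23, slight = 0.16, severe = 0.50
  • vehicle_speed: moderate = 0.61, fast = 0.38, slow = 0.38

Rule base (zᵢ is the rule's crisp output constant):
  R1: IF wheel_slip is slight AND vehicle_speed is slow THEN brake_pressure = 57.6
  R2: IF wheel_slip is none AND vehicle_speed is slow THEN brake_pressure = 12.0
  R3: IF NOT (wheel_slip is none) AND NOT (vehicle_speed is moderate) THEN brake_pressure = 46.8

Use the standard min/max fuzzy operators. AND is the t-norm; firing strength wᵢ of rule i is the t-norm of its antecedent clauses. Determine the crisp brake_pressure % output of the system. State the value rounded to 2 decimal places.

38.75

R1 (z=57.6): slight=0.16, slow=0.38; AND[min(a, b)] → w = 0.16
R2 (z=12.0): none=0.23, slow=0.38; AND[min(a, b)] → w = 0.23
R3 (z=46.8): ¬none=1−0.23=0.77, ¬moderate=1−0.61=0.39; AND[min(a, b)] → w = 0.39
Weighted average = (0.16·57.6 + 0.23·12.0 + 0.39·46.8) / (0.16 + 0.23 + 0.39)
  = 30.2280 / 0.7800 = 38.75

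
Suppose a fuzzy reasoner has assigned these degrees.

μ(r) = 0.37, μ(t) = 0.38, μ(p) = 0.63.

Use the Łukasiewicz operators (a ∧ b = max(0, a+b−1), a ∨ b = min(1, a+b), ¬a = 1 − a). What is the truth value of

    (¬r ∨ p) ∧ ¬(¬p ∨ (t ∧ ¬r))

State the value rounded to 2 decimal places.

0.62

¬r = 1 − 0.37 = 0.63
¬r ∨ p = min(1, a+b) on (0.63, 0.63) = 1.00
¬p = 1 − 0.63 = 0.37
¬r = 1 − 0.37 = 0.63
t ∧ ¬r = max(0, a+b−1) on (0.38, 0.63) = 0.01
¬p ∨ (t ∧ ¬r) = min(1, a+b) on (0.37, 0.01) = 0.38
¬(¬p ∨ (t ∧ ¬r)) = 1 − 0.38 = 0.62
(¬r ∨ p) ∧ ¬(¬p ∨ (t ∧ ¬r)) = max(0, a+b−1) on (1.00, 0.62) = 0.62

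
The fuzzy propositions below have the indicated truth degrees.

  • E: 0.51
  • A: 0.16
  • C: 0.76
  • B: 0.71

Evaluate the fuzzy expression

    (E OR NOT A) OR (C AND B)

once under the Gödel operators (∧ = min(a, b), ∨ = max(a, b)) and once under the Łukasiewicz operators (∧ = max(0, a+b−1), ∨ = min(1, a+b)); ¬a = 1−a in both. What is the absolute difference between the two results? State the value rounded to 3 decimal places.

Under Gödel:
  NOT A = 1 − 0.16 = 0.84
  E OR NOT A = max(a, b) on (0.51, 0.84) = 0.84
  C AND B = min(a, b) on (0.76, 0.71) = 0.71
  (E OR NOT A) OR (C AND B) = max(a, b) on (0.84, 0.71) = 0.84
  → value = 0.8400
Under Łukasiewicz:
  NOT A = 1 − 0.16 = 0.84
  E OR NOT A = min(1, a+b) on (0.51, 0.84) = 1.00
  C AND B = max(0, a+b−1) on (0.76, 0.71) = 0.47
  (E OR NOT A) OR (C AND B) = min(1, a+b) on (1.00, 0.47) = 1.00
  → value = 1.0000
|0.8400 − 1.0000| = 0.160

0.160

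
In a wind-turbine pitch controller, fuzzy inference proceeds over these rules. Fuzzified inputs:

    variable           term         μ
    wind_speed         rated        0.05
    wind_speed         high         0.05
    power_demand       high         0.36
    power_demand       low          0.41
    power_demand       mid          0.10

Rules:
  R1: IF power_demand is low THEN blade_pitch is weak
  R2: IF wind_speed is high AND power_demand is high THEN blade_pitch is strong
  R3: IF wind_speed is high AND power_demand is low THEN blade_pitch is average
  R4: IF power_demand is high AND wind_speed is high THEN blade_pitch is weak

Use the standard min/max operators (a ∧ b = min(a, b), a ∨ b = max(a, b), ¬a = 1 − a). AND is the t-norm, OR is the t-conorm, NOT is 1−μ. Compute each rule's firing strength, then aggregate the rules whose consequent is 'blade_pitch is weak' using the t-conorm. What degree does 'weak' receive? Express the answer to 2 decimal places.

R1: low=0.41 → w = 0.41
R2: high=0.05, high=0.36; AND[min(a, b)] → w = 0.05
R3: high=0.05, low=0.41; AND[min(a, b)] → w = 0.05
R4: high=0.36, high=0.05; AND[min(a, b)] → w = 0.05
Rules with consequent 'weak': {R1, R4} → strengths 0.41, 0.05
Aggregate via t-conorm [max(a, b)]: 0.41

0.41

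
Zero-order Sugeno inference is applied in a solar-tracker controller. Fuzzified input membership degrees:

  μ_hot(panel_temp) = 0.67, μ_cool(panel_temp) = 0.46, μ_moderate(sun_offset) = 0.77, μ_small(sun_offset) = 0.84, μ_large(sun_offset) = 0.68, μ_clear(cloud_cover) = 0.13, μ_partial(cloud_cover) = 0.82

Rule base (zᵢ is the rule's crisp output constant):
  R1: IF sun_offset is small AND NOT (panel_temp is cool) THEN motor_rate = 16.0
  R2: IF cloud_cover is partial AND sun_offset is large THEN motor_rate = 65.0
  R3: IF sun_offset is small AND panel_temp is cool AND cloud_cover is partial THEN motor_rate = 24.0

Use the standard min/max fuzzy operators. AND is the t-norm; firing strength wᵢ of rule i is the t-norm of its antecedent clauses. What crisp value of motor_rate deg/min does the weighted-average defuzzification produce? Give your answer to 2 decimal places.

R1 (z=16.0): small=0.84, ¬cool=1−0.46=0.54; AND[min(a, b)] → w = 0.54
R2 (z=65.0): partial=0.82, large=0.68; AND[min(a, b)] → w = 0.68
R3 (z=24.0): small=0.84, cool=0.46, partial=0.82; AND[min(a, b)] → w = 0.46
Weighted average = (0.54·16.0 + 0.68·65.0 + 0.46·24.0) / (0.54 + 0.68 + 0.46)
  = 63.8800 / 1.6800 = 38.02

38.02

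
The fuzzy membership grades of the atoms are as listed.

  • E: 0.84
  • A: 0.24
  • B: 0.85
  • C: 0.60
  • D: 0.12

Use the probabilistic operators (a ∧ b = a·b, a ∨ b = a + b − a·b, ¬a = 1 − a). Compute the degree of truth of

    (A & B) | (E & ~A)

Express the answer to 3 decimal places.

0.712

A & B = a·b on (0.2400, 0.8500) = 0.2040
~A = 1 − 0.2400 = 0.7600
E & ~A = a·b on (0.8400, 0.7600) = 0.6384
(A & B) | (E & ~A) = a + b − a·b on (0.2040, 0.6384) = 0.7122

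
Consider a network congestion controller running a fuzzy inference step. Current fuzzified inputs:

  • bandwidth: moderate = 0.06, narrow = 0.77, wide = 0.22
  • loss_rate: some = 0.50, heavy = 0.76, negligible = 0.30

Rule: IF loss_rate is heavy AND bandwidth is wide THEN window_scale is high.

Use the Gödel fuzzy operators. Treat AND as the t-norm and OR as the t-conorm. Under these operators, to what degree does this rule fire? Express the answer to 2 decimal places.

0.22

firing strength: heavy=0.76, wide=0.22; AND[min(a, b)] → w = 0.22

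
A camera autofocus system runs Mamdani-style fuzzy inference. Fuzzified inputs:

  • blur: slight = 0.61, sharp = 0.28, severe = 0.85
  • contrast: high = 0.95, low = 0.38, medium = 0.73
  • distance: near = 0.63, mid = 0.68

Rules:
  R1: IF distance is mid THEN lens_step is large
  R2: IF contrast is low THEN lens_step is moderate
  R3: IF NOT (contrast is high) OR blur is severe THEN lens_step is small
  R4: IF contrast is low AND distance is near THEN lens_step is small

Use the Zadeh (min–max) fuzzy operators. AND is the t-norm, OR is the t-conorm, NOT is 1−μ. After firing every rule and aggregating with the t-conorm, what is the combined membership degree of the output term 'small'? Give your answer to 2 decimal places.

R1: mid=0.68 → w = 0.68
R2: low=0.38 → w = 0.38
R3: ¬high=1−0.95=0.05, severe=0.85; OR[max(a, b)] → w = 0.85
R4: low=0.38, near=0.63; AND[min(a, b)] → w = 0.38
Rules with consequent 'small': {R3, R4} → strengths 0.85, 0.38
Aggregate via t-conorm [max(a, b)]: 0.85

0.85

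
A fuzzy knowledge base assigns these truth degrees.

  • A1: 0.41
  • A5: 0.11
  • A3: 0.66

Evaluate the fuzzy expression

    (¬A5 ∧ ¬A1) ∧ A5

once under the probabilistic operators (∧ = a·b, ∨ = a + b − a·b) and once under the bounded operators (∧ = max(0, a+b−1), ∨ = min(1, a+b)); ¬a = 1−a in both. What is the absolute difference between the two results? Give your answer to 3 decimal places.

Under probabilistic:
  ¬A5 = 1 − 0.1100 = 0.8900
  ¬A1 = 1 − 0.4100 = 0.5900
  ¬A5 ∧ ¬A1 = a·b on (0.8900, 0.5900) = 0.5251
  (¬A5 ∧ ¬A1) ∧ A5 = a·b on (0.5251, 0.1100) = 0.0578
  → value = 0.0578
Under bounded:
  ¬A5 = 1 − 0.11 = 0.89
  ¬A1 = 1 − 0.41 = 0.59
  ¬A5 ∧ ¬A1 = max(0, a+b−1) on (0.89, 0.59) = 0.48
  (¬A5 ∧ ¬A1) ∧ A5 = max(0, a+b−1) on (0.48, 0.11) = 0.00
  → value = 0.0000
|0.0578 − 0.0000| = 0.058

0.058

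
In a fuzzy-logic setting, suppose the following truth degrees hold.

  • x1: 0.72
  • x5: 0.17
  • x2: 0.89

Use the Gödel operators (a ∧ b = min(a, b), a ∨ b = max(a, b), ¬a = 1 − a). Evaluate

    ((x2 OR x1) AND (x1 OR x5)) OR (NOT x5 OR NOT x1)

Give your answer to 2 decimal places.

0.83

x2 OR x1 = max(a, b) on (0.89, 0.72) = 0.89
x1 OR x5 = max(a, b) on (0.72, 0.17) = 0.72
(x2 OR x1) AND (x1 OR x5) = min(a, b) on (0.89, 0.72) = 0.72
NOT x5 = 1 − 0.17 = 0.83
NOT x1 = 1 − 0.72 = 0.28
NOT x5 OR NOT x1 = max(a, b) on (0.83, 0.28) = 0.83
((x2 OR x1) AND (x1 OR x5)) OR (NOT x5 OR NOT x1) = max(a, b) on (0.72, 0.83) = 0.83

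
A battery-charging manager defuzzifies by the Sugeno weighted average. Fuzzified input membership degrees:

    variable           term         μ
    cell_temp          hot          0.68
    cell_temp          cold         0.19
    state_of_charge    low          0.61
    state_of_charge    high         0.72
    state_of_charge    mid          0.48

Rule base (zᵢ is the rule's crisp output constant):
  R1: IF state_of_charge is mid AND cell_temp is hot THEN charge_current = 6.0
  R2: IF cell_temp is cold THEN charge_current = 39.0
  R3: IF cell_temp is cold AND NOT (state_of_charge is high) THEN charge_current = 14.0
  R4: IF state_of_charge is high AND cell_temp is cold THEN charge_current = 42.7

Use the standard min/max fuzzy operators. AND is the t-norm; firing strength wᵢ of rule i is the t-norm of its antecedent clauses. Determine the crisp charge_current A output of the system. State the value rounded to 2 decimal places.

20.06

R1 (z=6.0): mid=0.48, hot=0.68; AND[min(a, b)] → w = 0.48
R2 (z=39.0): cold=0.19 → w = 0.19
R3 (z=14.0): cold=0.19, ¬high=1−0.72=0.28; AND[min(a, b)] → w = 0.19
R4 (z=42.7): high=0.72, cold=0.19; AND[min(a, b)] → w = 0.19
Weighted average = (0.48·6.0 + 0.19·39.0 + 0.19·14.0 + 0.19·42.7) / (0.48 + 0.19 + 0.19 + 0.19)
  = 21.0630 / 1.0500 = 20.06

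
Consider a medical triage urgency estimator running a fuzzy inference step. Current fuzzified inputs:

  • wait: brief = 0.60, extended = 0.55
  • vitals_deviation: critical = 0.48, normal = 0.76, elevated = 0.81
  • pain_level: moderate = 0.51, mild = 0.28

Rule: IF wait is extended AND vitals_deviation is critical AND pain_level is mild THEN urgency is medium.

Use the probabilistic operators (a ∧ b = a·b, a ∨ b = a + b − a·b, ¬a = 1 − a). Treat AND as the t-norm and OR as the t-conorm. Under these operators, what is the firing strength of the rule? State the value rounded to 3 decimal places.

0.074

firing strength: extended=0.55, critical=0.48, mild=0.28; AND[a·b] → w = 0.0739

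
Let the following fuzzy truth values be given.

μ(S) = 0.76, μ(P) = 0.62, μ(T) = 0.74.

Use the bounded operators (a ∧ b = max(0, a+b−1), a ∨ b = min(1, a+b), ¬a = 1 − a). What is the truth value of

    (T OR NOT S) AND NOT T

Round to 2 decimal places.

0.24

NOT S = 1 − 0.76 = 0.24
T OR NOT S = min(1, a+b) on (0.74, 0.24) = 0.98
NOT T = 1 − 0.74 = 0.26
(T OR NOT S) AND NOT T = max(0, a+b−1) on (0.98, 0.26) = 0.24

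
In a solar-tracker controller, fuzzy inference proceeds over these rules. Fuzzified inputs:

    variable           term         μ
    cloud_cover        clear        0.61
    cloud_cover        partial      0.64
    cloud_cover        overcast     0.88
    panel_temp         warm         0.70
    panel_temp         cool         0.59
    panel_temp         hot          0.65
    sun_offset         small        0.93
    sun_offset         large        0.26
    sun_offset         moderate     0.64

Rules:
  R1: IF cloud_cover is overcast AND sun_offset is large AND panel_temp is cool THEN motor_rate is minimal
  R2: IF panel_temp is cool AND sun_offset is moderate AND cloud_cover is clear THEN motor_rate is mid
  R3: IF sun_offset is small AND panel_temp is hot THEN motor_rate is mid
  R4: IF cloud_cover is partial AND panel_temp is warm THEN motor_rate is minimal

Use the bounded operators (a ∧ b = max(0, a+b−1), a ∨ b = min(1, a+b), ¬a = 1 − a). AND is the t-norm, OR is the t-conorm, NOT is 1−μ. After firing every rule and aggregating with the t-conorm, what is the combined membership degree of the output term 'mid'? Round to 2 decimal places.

R1: overcast=0.88, large=0.26, cool=0.59; AND[max(0, a+b−1)] → w = 0.00
R2: cool=0.59, moderate=0.64, clear=0.61; AND[max(0, a+b−1)] → w = 0.00
R3: small=0.93, hot=0.65; AND[max(0, a+b−1)] → w = 0.58
R4: partial=0.64, warm=0.70; AND[max(0, a+b−1)] → w = 0.34
Rules with consequent 'mid': {R2, R3} → strengths 0.00, 0.58
Aggregate via t-conorm [min(1, a+b)]: 0.58

0.58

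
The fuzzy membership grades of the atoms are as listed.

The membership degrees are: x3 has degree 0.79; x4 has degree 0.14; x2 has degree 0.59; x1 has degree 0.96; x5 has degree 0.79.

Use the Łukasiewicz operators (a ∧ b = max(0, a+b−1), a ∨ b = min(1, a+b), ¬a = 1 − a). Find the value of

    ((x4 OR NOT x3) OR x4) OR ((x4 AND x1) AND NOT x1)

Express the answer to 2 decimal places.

NOT x3 = 1 − 0.79 = 0.21
x4 OR NOT x3 = min(1, a+b) on (0.14, 0.21) = 0.35
(x4 OR NOT x3) OR x4 = min(1, a+b) on (0.35, 0.14) = 0.49
x4 AND x1 = max(0, a+b−1) on (0.14, 0.96) = 0.10
NOT x1 = 1 − 0.96 = 0.04
(x4 AND x1) AND NOT x1 = max(0, a+b−1) on (0.10, 0.04) = 0.00
((x4 OR NOT x3) OR x4) OR ((x4 AND x1) AND NOT x1) = min(1, a+b) on (0.49, 0.00) = 0.49

0.49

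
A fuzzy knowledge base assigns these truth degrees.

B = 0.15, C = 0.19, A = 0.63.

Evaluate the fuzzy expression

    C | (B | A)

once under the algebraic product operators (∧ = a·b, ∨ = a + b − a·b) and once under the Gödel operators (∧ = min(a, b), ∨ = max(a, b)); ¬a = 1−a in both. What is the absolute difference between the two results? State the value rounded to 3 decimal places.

0.115

Under algebraic product:
  B | A = a + b − a·b on (0.1500, 0.6300) = 0.6855
  C | (B | A) = a + b − a·b on (0.1900, 0.6855) = 0.7453
  → value = 0.7453
Under Gödel:
  B | A = max(a, b) on (0.15, 0.63) = 0.63
  C | (B | A) = max(a, b) on (0.19, 0.63) = 0.63
  → value = 0.6300
|0.7453 − 0.6300| = 0.115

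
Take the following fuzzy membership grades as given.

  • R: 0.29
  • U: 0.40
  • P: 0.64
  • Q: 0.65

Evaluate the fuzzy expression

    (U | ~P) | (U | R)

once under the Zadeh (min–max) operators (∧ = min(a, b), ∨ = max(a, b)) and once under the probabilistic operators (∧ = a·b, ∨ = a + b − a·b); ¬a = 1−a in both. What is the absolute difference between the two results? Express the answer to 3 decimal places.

0.436

Under Zadeh (min–max):
  ~P = 1 − 0.64 = 0.36
  U | ~P = max(a, b) on (0.40, 0.36) = 0.40
  U | R = max(a, b) on (0.40, 0.29) = 0.40
  (U | ~P) | (U | R) = max(a, b) on (0.40, 0.40) = 0.40
  → value = 0.4000
Under probabilistic:
  ~P = 1 − 0.6400 = 0.3600
  U | ~P = a + b − a·b on (0.4000, 0.3600) = 0.6160
  U | R = a + b − a·b on (0.4000, 0.2900) = 0.5740
  (U | ~P) | (U | R) = a + b − a·b on (0.6160, 0.5740) = 0.8364
  → value = 0.8364
|0.4000 − 0.8364| = 0.436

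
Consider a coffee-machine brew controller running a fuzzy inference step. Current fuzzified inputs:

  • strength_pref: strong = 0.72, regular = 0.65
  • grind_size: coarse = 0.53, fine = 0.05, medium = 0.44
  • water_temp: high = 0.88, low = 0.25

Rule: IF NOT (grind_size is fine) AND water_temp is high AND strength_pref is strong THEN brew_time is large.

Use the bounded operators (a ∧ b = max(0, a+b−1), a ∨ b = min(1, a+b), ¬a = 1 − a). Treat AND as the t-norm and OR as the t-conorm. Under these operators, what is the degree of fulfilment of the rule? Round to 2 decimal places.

0.55

firing strength: ¬fine=1−0.05=0.95, high=0.88, strong=0.72; AND[max(0, a+b−1)] → w = 0.55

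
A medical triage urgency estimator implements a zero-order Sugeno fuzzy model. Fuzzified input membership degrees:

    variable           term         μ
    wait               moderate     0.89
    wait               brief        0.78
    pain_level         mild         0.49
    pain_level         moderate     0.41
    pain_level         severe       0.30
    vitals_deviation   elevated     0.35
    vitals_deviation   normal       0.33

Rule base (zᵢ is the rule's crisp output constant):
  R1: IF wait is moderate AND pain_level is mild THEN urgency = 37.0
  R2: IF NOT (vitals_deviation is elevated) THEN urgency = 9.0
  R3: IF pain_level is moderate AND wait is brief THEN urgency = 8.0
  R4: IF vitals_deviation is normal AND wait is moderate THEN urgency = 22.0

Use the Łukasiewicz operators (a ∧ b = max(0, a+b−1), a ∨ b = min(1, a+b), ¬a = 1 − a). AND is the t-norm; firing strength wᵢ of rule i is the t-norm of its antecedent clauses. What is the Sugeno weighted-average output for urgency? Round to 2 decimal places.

18.24

R1 (z=37.0): moderate=0.89, mild=0.49; AND[max(0, a+b−1)] → w = 0.38
R2 (z=9.0): ¬elevated=1−0.35=0.65 → w = 0.65
R3 (z=8.0): moderate=0.41, brief=0.78; AND[max(0, a+b−1)] → w = 0.19
R4 (z=22.0): normal=0.33, moderate=0.89; AND[max(0, a+b−1)] → w = 0.22
Weighted average = (0.38·37.0 + 0.65·9.0 + 0.19·8.0 + 0.22·22.0) / (0.38 + 0.65 + 0.19 + 0.22)
  = 26.2700 / 1.4400 = 18.24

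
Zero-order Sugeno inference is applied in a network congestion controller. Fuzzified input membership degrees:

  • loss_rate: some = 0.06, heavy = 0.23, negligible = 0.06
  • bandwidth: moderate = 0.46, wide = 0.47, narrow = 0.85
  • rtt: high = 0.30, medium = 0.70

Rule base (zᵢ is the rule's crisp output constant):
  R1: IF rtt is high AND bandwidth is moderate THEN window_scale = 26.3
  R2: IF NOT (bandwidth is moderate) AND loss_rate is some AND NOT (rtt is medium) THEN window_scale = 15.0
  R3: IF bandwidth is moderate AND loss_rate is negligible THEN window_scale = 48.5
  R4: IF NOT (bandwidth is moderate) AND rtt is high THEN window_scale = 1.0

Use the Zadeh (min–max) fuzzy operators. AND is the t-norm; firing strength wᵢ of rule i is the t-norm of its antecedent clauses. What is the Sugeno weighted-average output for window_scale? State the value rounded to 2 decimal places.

16.67

R1 (z=26.3): high=0.30, moderate=0.46; AND[min(a, b)] → w = 0.30
R2 (z=15.0): ¬moderate=1−0.46=0.54, some=0.06, ¬medium=1−0.70=0.30; AND[min(a, b)] → w = 0.06
R3 (z=48.5): moderate=0.46, negligible=0.06; AND[min(a, b)] → w = 0.06
R4 (z=1.0): ¬moderate=1−0.46=0.54, high=0.30; AND[min(a, b)] → w = 0.30
Weighted average = (0.30·26.3 + 0.06·15.0 + 0.06·48.5 + 0.30·1.0) / (0.30 + 0.06 + 0.06 + 0.30)
  = 12.0000 / 0.7200 = 16.67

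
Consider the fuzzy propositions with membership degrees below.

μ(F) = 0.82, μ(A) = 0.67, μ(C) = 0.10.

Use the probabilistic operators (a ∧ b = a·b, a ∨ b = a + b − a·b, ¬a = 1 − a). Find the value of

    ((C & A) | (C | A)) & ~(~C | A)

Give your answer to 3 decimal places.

C & A = a·b on (0.1000, 0.6700) = 0.0670
C | A = a + b − a·b on (0.1000, 0.6700) = 0.7030
(C & A) | (C | A) = a + b − a·b on (0.0670, 0.7030) = 0.7229
~C = 1 − 0.1000 = 0.9000
~C | A = a + b − a·b on (0.9000, 0.6700) = 0.9670
~(~C | A) = 1 − 0.9670 = 0.0330
((C & A) | (C | A)) & ~(~C | A) = a·b on (0.7229, 0.0330) = 0.0239

0.024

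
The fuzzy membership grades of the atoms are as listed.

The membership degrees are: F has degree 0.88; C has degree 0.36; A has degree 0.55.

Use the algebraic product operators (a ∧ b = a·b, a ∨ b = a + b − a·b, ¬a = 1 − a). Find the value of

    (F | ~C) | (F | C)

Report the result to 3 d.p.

~C = 1 − 0.3600 = 0.6400
F | ~C = a + b − a·b on (0.8800, 0.6400) = 0.9568
F | C = a + b − a·b on (0.8800, 0.3600) = 0.9232
(F | ~C) | (F | C) = a + b − a·b on (0.9568, 0.9232) = 0.9967

0.997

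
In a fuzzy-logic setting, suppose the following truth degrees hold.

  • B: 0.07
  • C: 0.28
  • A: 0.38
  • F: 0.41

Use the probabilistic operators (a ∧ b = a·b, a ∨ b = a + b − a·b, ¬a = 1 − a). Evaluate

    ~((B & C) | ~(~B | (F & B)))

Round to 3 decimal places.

B & C = a·b on (0.0700, 0.2800) = 0.0196
~B = 1 − 0.0700 = 0.9300
F & B = a·b on (0.4100, 0.0700) = 0.0287
~B | (F & B) = a + b − a·b on (0.9300, 0.0287) = 0.9320
~(~B | (F & B)) = 1 − 0.9320 = 0.0680
(B & C) | ~(~B | (F & B)) = a + b − a·b on (0.0196, 0.0680) = 0.0863
~((B & C) | ~(~B | (F & B))) = 1 − 0.0863 = 0.9137

0.914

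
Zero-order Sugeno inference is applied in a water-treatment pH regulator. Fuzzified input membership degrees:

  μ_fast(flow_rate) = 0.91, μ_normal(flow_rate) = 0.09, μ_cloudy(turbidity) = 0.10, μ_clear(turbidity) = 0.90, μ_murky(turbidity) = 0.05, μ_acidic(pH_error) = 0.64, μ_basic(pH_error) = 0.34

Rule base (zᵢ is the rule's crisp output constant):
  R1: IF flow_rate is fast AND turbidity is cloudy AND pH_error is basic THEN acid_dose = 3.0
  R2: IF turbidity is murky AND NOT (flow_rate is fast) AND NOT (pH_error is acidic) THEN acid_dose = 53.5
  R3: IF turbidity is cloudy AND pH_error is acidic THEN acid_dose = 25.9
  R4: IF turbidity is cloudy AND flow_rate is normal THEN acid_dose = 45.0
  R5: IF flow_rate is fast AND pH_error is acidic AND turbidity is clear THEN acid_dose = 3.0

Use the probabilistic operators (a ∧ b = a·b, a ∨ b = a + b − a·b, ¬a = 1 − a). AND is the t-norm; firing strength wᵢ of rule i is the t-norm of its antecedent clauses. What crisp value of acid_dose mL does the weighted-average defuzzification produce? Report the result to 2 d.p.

R1 (z=3.0): fast=0.91, cloudy=0.10, basic=0.34; AND[a·b] → w = 0.0309
R2 (z=53.5): murky=0.05, ¬fast=1−0.91=0.09, ¬acidic=1−0.64=0.36; AND[a·b] → w = 0.0016
R3 (z=25.9): cloudy=0.10, acidic=0.64; AND[a·b] → w = 0.0640
R4 (z=45.0): cloudy=0.10, normal=0.09; AND[a·b] → w = 0.0090
R5 (z=3.0): fast=0.91, acidic=0.64, clear=0.90; AND[a·b] → w = 0.5242
Weighted average = (0.0309·3.0 + 0.0016·53.5 + 0.0640·25.9 + 0.0090·45.0 + 0.5242·3.0) / (0.0309 + 0.0016 + 0.0640 + 0.0090 + 0.5242)
  = 3.8146 / 0.6297 = 6.06

6.06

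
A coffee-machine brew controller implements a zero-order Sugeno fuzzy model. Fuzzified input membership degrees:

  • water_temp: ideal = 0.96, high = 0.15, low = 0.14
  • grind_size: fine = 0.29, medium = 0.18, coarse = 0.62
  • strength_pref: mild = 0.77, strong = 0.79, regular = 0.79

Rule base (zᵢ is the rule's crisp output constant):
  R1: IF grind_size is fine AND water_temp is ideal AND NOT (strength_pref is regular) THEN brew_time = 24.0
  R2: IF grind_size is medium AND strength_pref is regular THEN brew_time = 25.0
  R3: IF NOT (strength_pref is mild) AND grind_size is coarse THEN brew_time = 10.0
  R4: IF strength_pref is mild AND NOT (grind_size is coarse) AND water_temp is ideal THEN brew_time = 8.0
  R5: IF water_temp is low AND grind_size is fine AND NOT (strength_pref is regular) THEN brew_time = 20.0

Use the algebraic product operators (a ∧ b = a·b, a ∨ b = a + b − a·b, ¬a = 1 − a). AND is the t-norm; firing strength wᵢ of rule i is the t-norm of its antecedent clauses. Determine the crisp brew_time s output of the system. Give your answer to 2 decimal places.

13.91

R1 (z=24.0): fine=0.29, ideal=0.96, ¬regular=1−0.79=0.21; AND[a·b] → w = 0.0585
R2 (z=25.0): medium=0.18, regular=0.79; AND[a·b] → w = 0.1422
R3 (z=10.0): ¬mild=1−0.77=0.23, coarse=0.62; AND[a·b] → w = 0.1426
R4 (z=8.0): mild=0.77, ¬coarse=1−0.62=0.38, ideal=0.96; AND[a·b] → w = 0.2809
R5 (z=20.0): low=0.14, fine=0.29, ¬regular=1−0.79=0.21; AND[a·b] → w = 0.0085
Weighted average = (0.0585·24.0 + 0.1422·25.0 + 0.1426·10.0 + 0.2809·8.0 + 0.0085·20.0) / (0.0585 + 0.1422 + 0.1426 + 0.2809 + 0.0085)
  = 8.8018 / 0.6327 = 13.91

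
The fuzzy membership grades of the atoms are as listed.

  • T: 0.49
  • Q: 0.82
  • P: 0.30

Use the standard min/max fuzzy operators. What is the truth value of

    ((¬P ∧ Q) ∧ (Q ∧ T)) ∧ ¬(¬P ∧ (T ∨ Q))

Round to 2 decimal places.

¬P = 1 − 0.30 = 0.70
¬P ∧ Q = min(a, b) on (0.70, 0.82) = 0.70
Q ∧ T = min(a, b) on (0.82, 0.49) = 0.49
(¬P ∧ Q) ∧ (Q ∧ T) = min(a, b) on (0.70, 0.49) = 0.49
¬P = 1 − 0.30 = 0.70
T ∨ Q = max(a, b) on (0.49, 0.82) = 0.82
¬P ∧ (T ∨ Q) = min(a, b) on (0.70, 0.82) = 0.70
¬(¬P ∧ (T ∨ Q)) = 1 − 0.70 = 0.30
((¬P ∧ Q) ∧ (Q ∧ T)) ∧ ¬(¬P ∧ (T ∨ Q)) = min(a, b) on (0.49, 0.30) = 0.30

0.30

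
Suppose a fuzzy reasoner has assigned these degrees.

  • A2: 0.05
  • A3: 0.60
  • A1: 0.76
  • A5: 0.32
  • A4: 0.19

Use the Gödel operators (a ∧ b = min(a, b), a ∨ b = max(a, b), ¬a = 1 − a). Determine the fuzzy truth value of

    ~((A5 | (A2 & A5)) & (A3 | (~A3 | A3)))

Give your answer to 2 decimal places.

0.68

A2 & A5 = min(a, b) on (0.05, 0.32) = 0.05
A5 | (A2 & A5) = max(a, b) on (0.32, 0.05) = 0.32
~A3 = 1 − 0.60 = 0.40
~A3 | A3 = max(a, b) on (0.40, 0.60) = 0.60
A3 | (~A3 | A3) = max(a, b) on (0.60, 0.60) = 0.60
(A5 | (A2 & A5)) & (A3 | (~A3 | A3)) = min(a, b) on (0.32, 0.60) = 0.32
~((A5 | (A2 & A5)) & (A3 | (~A3 | A3))) = 1 − 0.32 = 0.68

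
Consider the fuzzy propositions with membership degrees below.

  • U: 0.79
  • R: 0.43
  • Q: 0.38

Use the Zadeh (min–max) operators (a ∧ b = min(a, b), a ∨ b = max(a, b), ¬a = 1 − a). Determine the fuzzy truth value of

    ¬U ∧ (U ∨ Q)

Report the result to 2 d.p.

¬U = 1 − 0.79 = 0.21
U ∨ Q = max(a, b) on (0.79, 0.38) = 0.79
¬U ∧ (U ∨ Q) = min(a, b) on (0.21, 0.79) = 0.21

0.21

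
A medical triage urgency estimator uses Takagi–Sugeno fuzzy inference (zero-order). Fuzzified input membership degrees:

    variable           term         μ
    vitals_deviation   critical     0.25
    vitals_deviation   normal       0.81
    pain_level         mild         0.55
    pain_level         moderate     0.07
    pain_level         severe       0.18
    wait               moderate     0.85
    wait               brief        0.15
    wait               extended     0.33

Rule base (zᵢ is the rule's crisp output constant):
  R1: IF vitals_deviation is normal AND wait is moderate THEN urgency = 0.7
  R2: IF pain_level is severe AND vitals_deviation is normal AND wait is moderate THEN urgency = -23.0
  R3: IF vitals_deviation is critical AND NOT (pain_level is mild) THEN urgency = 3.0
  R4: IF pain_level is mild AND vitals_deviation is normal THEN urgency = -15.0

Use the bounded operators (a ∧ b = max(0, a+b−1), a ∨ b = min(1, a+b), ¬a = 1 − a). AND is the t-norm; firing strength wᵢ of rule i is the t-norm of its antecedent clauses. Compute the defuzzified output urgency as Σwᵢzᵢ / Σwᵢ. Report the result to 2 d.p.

R1 (z=0.7): normal=0.81, moderate=0.85; AND[max(0, a+b−1)] → w = 0.66
R2 (z=-23.0): severe=0.18, normal=0.81, moderate=0.85; AND[max(0, a+b−1)] → w = 0.00
R3 (z=3.0): critical=0.25, ¬mild=1−0.55=0.45; AND[max(0, a+b−1)] → w = 0.00
R4 (z=-15.0): mild=0.55, normal=0.81; AND[max(0, a+b−1)] → w = 0.36
Weighted average = (0.66·0.7 + 0.00·-23.0 + 0.00·3.0 + 0.36·-15.0) / (0.66 + 0.00 + 0.00 + 0.36)
  = -4.9380 / 1.0200 = -4.84

-4.84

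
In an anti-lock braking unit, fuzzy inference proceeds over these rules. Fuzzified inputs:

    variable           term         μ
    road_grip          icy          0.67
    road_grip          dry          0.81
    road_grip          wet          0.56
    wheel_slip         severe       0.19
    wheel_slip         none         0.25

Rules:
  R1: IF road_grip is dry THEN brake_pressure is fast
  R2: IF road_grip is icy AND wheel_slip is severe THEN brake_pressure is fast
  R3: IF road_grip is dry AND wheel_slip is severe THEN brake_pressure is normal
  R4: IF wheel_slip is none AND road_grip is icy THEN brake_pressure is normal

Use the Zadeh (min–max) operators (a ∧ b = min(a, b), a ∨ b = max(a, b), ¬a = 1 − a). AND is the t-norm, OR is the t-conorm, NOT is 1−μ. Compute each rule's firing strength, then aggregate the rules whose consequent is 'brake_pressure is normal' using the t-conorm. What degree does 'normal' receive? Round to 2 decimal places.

0.25

R1: dry=0.81 → w = 0.81
R2: icy=0.67, severe=0.19; AND[min(a, b)] → w = 0.19
R3: dry=0.81, severe=0.19; AND[min(a, b)] → w = 0.19
R4: none=0.25, icy=0.67; AND[min(a, b)] → w = 0.25
Rules with consequent 'normal': {R3, R4} → strengths 0.19, 0.25
Aggregate via t-conorm [max(a, b)]: 0.25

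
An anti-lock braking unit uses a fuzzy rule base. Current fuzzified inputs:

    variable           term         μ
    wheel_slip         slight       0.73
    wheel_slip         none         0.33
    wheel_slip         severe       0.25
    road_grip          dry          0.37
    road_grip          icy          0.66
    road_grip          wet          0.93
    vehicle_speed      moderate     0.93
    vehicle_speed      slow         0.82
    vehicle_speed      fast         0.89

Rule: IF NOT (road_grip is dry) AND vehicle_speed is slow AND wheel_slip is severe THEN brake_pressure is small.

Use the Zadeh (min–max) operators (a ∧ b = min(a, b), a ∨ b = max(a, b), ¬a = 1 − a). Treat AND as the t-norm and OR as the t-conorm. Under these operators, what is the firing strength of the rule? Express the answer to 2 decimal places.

0.25

firing strength: ¬dry=1−0.37=0.63, slow=0.82, severe=0.25; AND[min(a, b)] → w = 0.25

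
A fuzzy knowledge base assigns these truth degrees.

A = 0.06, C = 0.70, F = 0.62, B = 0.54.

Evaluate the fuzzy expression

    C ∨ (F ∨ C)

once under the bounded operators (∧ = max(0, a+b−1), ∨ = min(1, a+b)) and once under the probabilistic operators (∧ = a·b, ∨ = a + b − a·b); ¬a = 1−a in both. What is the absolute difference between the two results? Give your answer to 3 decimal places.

Under bounded:
  F ∨ C = min(1, a+b) on (0.62, 0.70) = 1.00
  C ∨ (F ∨ C) = min(1, a+b) on (0.70, 1.00) = 1.00
  → value = 1.0000
Under probabilistic:
  F ∨ C = a + b − a·b on (0.6200, 0.7000) = 0.8860
  C ∨ (F ∨ C) = a + b − a·b on (0.7000, 0.8860) = 0.9658
  → value = 0.9658
|1.0000 − 0.9658| = 0.034

0.034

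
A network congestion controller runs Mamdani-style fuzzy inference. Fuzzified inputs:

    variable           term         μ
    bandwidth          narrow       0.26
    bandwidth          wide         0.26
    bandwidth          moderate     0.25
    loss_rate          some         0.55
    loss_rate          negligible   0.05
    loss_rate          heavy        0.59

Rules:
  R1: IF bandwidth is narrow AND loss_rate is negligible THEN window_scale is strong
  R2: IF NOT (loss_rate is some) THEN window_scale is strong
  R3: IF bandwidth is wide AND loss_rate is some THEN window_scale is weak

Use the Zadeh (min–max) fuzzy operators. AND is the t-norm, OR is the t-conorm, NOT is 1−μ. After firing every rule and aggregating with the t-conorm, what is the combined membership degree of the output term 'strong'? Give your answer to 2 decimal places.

R1: narrow=0.26, negligible=0.05; AND[min(a, b)] → w = 0.05
R2: ¬some=1−0.55=0.45 → w = 0.45
R3: wide=0.26, some=0.55; AND[min(a, b)] → w = 0.26
Rules with consequent 'strong': {R1, R2} → strengths 0.05, 0.45
Aggregate via t-conorm [max(a, b)]: 0.45

0.45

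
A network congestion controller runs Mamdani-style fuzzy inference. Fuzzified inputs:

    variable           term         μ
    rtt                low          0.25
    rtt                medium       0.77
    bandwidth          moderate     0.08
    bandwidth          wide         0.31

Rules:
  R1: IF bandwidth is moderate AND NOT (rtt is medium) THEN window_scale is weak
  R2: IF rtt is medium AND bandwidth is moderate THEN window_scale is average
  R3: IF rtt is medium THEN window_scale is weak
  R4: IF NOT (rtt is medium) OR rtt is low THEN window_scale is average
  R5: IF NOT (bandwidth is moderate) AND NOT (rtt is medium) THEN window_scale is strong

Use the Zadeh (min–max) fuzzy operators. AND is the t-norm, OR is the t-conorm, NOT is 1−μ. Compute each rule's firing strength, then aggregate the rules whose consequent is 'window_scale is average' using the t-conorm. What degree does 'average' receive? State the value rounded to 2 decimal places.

0.25

R1: moderate=0.08, ¬medium=1−0.77=0.23; AND[min(a, b)] → w = 0.08
R2: medium=0.77, moderate=0.08; AND[min(a, b)] → w = 0.08
R3: medium=0.77 → w = 0.77
R4: ¬medium=1−0.77=0.23, low=0.25; OR[max(a, b)] → w = 0.25
R5: ¬moderate=1−0.08=0.92, ¬medium=1−0.77=0.23; AND[min(a, b)] → w = 0.23
Rules with consequent 'average': {R2, R4} → strengths 0.08, 0.25
Aggregate via t-conorm [max(a, b)]: 0.25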